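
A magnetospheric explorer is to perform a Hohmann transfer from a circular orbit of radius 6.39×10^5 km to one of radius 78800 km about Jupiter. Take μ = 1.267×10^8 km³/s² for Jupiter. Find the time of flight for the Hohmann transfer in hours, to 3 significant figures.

Semi-major axis of the transfer orbit: a_t = (6.390×10^5 + 78800)/2 = 3.589×10^5 km.
Half the transfer-orbit period gives t = π√(a_t³/μ) = 60010 s.
Converting: 60010 s ÷ 3600 s/hour = 16.7 hours.

t = 16.7 hours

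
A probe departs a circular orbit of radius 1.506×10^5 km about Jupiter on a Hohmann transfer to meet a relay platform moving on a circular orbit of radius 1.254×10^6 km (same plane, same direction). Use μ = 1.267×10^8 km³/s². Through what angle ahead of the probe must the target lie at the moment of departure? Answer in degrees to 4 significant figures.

The Hohmann ellipse has a_t = (r₁ + r₂)/2 = 7.023×10^5 km.
The half-period of the transfer ellipse is t = π√(a_t³/μ) = 1.6427×10^5 s.
The target's mean motion on its circular orbit is ω₂ = √(μ/r₂³) = 8.0157×10^-6 rad/s.
Angle swept by the target during transfer: ω₂·t = 1.3167 rad = 75.44°.
Arrival is 180° from departure on the ellipse, so φ = 180° − 75.44° = 104.6°.

φ = 104.6°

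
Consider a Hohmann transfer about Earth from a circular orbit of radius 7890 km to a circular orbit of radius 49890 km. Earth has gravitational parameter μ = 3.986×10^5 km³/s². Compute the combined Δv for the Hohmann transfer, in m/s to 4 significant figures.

The Hohmann ellipse has a_t = (r₁ + r₂)/2 = 28890 km.
Circular speed at r₁: v₁ = √(μ/r₁) = √(3.986×10^5/7890) = 7.1077 km/s.
Transfer-orbit speed at r₁ (v² = μ(2/r − 1/a)): v_p = √[μ(2/r₁ − 1/a_t)] = 9.3403 km/s.
First burn Δv₁ = |v_p − v₁| = 2.233 km/s.
At r₂, v₂ = √(μ/r₂) = 2.8266 km/s.
Transfer-orbit speed at r₂: v_a = √[μ(2/r₂ − 1/a_t)] = 1.4772 km/s.
Second burn Δv₂ = |v₂ − v_a| = 1.349 km/s.
Total Δv = Δv₁ + Δv₂ = 3.582 km/s.

Δv = 3582 m/s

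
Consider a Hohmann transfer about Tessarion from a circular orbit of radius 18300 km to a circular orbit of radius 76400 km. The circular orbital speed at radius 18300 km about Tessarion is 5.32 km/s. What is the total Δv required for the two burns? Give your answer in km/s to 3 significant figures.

Δv = 2.42 km/s

From the circular-orbit relation v² = μ/r at r = 18300 km: μ = v²r = (5.32)² × 18300 = 5.17934×10^5 km³/s².
Transfer-ellipse semi-major axis a_t = (r₁ + r₂)/2 = (18300 + 76400)/2 = 47350 km.
At r₁ the circular-orbit speed is v₁ = √(μ/r₁) = 5.320 km/s.
On the transfer ellipse at r₁, vis-viva equation gives v_p = √[μ(2/r₁ − 1/a_t)] = 6.758 km/s.
First burn Δv₁ = |v_p − v₁| = 1.438 km/s.
Circular speed at r₂: v₂ = √(μ/r₂) = 2.604 km/s.
Transfer-orbit speed at r₂: v_a = √[μ(2/r₂ − 1/a_t)] = 1.619 km/s.
Second burn Δv₂ = |v₂ − v_a| = 0.9850 km/s.
Δv = Δv₁ + Δv₂ = 1.438 + 0.9850 = 2.423 km/s.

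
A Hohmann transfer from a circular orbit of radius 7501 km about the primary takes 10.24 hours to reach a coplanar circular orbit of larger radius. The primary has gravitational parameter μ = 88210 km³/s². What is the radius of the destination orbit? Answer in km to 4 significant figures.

r₂ = 38470 km

Transfer time t = 10.24 hours = 36864 s, and t = π√(a_t³/μ).
So a_t = (μ t²/π²)^(1/3) = (88210 × (36864)² / π²)^(1/3) = 22987 km.
Since a_t = (r₁ + r₂)/2, r₂ = 2a_t − r₁ = 2×22987 − 7501 = 38473 km.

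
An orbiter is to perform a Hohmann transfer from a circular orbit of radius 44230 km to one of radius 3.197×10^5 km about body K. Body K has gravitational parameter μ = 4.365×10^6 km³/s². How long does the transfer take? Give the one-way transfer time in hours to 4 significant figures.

Semi-major axis of the transfer orbit: a_t = (44230 + 3.197×10^5)/2 = 1.81965×10^5 km.
Transfer time t = π√(a_t³/μ) = π√((1.81965×10^5)³ / 4.365×10^6) = 1.167×10^5 s.
Converting: 1.167×10^5 s ÷ 3600 s/hour = 32.42 hours.

t = 32.42 hours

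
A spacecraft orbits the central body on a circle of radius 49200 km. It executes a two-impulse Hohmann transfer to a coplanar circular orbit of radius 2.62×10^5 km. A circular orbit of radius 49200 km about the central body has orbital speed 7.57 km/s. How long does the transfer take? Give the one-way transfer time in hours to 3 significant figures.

From the circular-orbit relation v² = μ/r at r = 49200 km: μ = v²r = (7.57)² × 49200 = 2.81940×10^6 km³/s².
The Hohmann ellipse has a_t = (r₁ + r₂)/2 = 1.556×10^5 km.
By Kepler's third law the transfer-orbit period is T = 2π√(a_t³/μ), so t = T/2 = 1.148×10^5 s.
Converting: 1.148×10^5 s ÷ 3600 s/hour = 31.9 hours.

t = 31.9 hours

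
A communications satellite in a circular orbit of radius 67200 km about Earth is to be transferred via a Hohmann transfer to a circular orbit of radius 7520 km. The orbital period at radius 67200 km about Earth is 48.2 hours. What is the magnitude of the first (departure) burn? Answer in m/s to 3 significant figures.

From Kepler's third law T² = 4π²r³/μ at r = 67200 km, T = 48.2 hours = 48.2 × 3600 s = 1.7352×10^5 s: μ = 4π²r³/T² = 3.97895×10^5 km³/s².
Transfer-ellipse semi-major axis a_t = (r₁ + r₂)/2 = (67200 + 7520)/2 = 37360 km.
On the circular orbit at r = 67200 km, v_c = √(μ/r) = 2.4333 km/s.
Vis-viva on the transfer ellipse at r = 67200 km gives v_t = √[μ(2/r − 1/a_t)] = 1.0917 km/s.
Δv₁ = |v_t − v_c| = |1.0917 − 2.4333| = 1.342 km/s.

Δv₁ = 1340 m/s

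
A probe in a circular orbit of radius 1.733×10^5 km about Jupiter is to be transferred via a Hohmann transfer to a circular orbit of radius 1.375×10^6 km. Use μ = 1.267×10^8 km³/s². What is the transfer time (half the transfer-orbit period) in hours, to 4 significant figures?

The Hohmann ellipse has a_t = (r₁ + r₂)/2 = 7.7415×10^5 km.
Transfer time t = π√(a_t³/μ) = π√((7.7415×10^5)³ / 1.267×10^8) = 1.901×10^5 s.
Converting: 1.901×10^5 s ÷ 3600 s/hour = 52.81 hours.

t = 52.81 hours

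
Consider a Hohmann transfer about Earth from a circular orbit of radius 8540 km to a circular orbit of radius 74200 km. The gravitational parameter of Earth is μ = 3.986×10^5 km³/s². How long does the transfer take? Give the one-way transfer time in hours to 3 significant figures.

Transfer-ellipse semi-major axis a_t = (r₁ + r₂)/2 = (8540 + 74200)/2 = 41370 km.
Transfer time t = π√(a_t³/μ) = π√((41370)³ / 3.986×10^5) = 41870 s.
Converting: 41870 s ÷ 3600 s/hour = 11.6 hours.

t = 11.6 hours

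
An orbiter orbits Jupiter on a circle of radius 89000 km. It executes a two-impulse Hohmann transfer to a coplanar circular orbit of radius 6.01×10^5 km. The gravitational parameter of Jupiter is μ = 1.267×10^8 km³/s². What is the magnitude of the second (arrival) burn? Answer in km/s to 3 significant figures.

The Hohmann ellipse has a_t = (r₁ + r₂)/2 = 3.450×10^5 km.
Circular speed at r = 6.010×10^5 km: v_c = √(μ/r) = 14.52 km/s.
Transfer-orbit speed at the same r (vis-viva, a = a_t): v_t = √[μ(2/r − 1/a_t)] = 7.375 km/s.
Δv₂ = |v_t − v_c| = |7.375 − 14.52| = 7.145 km/s.

Δv₂ = 7.14 km/s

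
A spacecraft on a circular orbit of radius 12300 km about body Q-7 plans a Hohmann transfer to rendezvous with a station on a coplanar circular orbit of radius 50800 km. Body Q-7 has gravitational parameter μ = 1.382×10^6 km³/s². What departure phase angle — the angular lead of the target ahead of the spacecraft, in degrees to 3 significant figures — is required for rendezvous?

φ = 91.9°

Semi-major axis of the transfer orbit: a_t = (12300 + 50800)/2 = 31550 km.
Transfer time t = π√(a_t³/μ) = 14976 s.
Target angular speed ω₂ = √(μ/r₂³) = 1.0267×10^-4 rad/s.
Angle swept by the target during transfer: ω₂·t = 1.5376 rad = 88.10°.
The spacecraft traverses 180° on the transfer ellipse, so the target must lead by 180° − 88.10° = 91.9°.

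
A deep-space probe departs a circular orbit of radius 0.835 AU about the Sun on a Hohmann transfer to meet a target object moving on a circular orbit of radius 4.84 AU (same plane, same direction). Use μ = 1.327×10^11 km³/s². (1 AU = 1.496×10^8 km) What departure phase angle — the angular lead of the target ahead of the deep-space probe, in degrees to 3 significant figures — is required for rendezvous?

φ = 99.2°

In km: r₁ = 0.835 × 1.496×10^8 = 1.24916×10^8 km; r₂ = 4.84 × 1.496×10^8 = 7.24064×10^8 km.
The Hohmann ellipse has a_t = (r₁ + r₂)/2 = 4.2449×10^8 km.
The half-period of the transfer ellipse is t = π√(a_t³/μ) = 7.5425×10^7 s.
The target's mean motion on its circular orbit is ω₂ = √(μ/r₂³) = 1.8697×10^-8 rad/s.
Angle swept by the target during transfer: ω₂·t = 1.4102 rad = 80.80°.
The deep-space probe traverses 180° on the transfer ellipse, so the target must lead by 180° − 80.80° = 99.2°.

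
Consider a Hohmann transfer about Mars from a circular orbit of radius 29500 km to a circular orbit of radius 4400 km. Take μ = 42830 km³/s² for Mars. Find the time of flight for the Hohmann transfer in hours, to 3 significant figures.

The Hohmann ellipse has a_t = (r₁ + r₂)/2 = 16950 km.
By Kepler's third law the transfer-orbit period is T = 2π√(a_t³/μ), so t = T/2 = 33500 s.
Converting: 33500 s ÷ 3600 s/hour = 9.31 hours.

t = 9.31 hours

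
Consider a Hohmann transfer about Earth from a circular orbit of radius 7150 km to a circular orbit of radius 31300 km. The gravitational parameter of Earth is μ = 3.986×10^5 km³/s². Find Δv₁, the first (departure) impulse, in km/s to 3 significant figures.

Semi-major axis of the transfer orbit: a_t = (7150 + 31300)/2 = 19225 km.
Circular speed at r = 7150 km: v_c = √(μ/r) = 7.46648 km/s.
Vis-viva on the transfer ellipse at r = 7150 km gives v_t = √[μ(2/r − 1/a_t)] = 9.52697 km/s.
Δv₁ = |v_t − v_c| = |9.52697 − 7.46648| = 2.060 km/s.

Δv₁ = 2.06 km/s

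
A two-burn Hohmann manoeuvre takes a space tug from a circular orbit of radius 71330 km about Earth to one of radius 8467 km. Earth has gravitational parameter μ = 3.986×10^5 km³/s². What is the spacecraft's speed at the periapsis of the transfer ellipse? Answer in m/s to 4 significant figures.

v = 9174 m/s

Transfer-ellipse semi-major axis a_t = (r₁ + r₂)/2 = (71330 + 8467)/2 = 39898.5 km.
The periapsis of the transfer ellipse is at r = 8467 km.
From the vis-viva equation, v = √[μ(2/r − 1/a_t)] = 9.174 km/s.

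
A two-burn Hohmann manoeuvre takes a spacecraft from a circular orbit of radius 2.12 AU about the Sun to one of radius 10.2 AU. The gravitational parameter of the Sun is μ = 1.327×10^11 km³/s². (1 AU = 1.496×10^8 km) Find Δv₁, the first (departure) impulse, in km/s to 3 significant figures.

Δv₁ = 5.87 km/s

In km: r₁ = 2.12 × 1.496×10^8 = 3.17152×10^8 km; r₂ = 10.2 × 1.496×10^8 = 1.52592×10^9 km.
The Hohmann ellipse has a_t = (r₁ + r₂)/2 = 9.21536×10^8 km.
On the circular orbit at r = 3.17152×10^8 km, v_c = √(μ/r) = 20.45511 km/s.
Transfer-orbit speed at the same r (vis-viva, a = a_t): v_t = √[μ(2/r − 1/a_t)] = 26.32155 km/s.
Δv₁ = |v_t − v_c| = |26.32155 − 20.45511| = 5.866 km/s.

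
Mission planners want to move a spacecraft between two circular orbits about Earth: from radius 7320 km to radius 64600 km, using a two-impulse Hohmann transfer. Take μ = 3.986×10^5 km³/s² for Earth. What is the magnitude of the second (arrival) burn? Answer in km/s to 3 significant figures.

Transfer-ellipse semi-major axis a_t = (r₁ + r₂)/2 = (7320 + 64600)/2 = 35960 km.
On the circular orbit at r = 64600 km, v_c = √(μ/r) = 2.484 km/s.
Vis-viva on the transfer ellipse at r = 64600 km gives v_t = √[μ(2/r − 1/a_t)] = 1.121 km/s.
Δv₂ = |v_t − v_c| = |1.121 − 2.484| = 1.363 km/s.

Δv₂ = 1.36 km/s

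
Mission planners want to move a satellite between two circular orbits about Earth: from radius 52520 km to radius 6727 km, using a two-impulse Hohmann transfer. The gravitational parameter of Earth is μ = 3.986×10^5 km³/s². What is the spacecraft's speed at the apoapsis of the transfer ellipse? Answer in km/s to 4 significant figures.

Semi-major axis of the transfer orbit: a_t = (52520 + 6727)/2 = 29623.5 km.
The apoapsis of the transfer ellipse is at r = 52520 km.
Vis-viva: v = √[μ(2/r − 1/a_t)] = √[3.986×10^5 × (2/52520 − 1/29623.5)] = 1.313 km/s.

v = 1.313 km/s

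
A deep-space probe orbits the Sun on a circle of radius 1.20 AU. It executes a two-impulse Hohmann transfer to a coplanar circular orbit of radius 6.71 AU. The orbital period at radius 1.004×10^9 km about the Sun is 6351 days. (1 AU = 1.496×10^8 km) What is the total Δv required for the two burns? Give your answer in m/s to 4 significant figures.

From Kepler's third law T² = 4π²r³/μ at r = 1.004×10^9 km, T = 6351 days = 6351 × 86400 s = 5.487264×10^8 s: μ = 4π²r³/T² = 1.32693×10^11 km³/s².
In km: r₁ = 1.20 × 1.496×10^8 = 1.7952×10^8 km; r₂ = 6.71 × 1.496×10^8 = 1.003816×10^9 km.
The Hohmann ellipse has a_t = (r₁ + r₂)/2 = 5.91668×10^8 km.
At r₁ the circular-orbit speed is v₁ = √(μ/r₁) = 27.187 km/s.
Transfer-orbit speed at r₁ (v² = μ(2/r − 1/a)): v_p = √[μ(2/r₁ − 1/a_t)] = 35.412 km/s.
First burn Δv₁ = |v_p − v₁| = 8.225 km/s.
At r₂, v₂ = √(μ/r₂) = 11.497 km/s.
Transfer-orbit speed at r₂: v_a = √[μ(2/r₂ − 1/a_t)] = 6.3331 km/s.
Second burn Δv₂ = |v₂ − v_a| = 5.164 km/s.
Δv = Δv₁ + Δv₂ = 8.225 + 5.164 = 13.39 km/s.

Δv = 13390 m/s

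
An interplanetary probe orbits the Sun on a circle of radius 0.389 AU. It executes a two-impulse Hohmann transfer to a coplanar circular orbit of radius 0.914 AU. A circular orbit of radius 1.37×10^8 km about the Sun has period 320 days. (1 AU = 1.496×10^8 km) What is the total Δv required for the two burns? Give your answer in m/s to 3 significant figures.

From Kepler's third law T² = 4π²r³/μ at r = 1.37×10^8 km, T = 320 days = 320 × 86400 s = 2.7648×10^7 s: μ = 4π²r³/T² = 1.32799×10^11 km³/s².
In km: r₁ = 0.389 × 1.496×10^8 = 5.81944×10^7 km; r₂ = 0.914 × 1.496×10^8 = 1.367344×10^8 km.
The Hohmann ellipse has a_t = (r₁ + r₂)/2 = 9.74644×10^7 km.
At r₁ the circular-orbit speed is v₁ = √(μ/r₁) = 47.770 km/s.
Transfer-orbit speed at r₁ (v² = μ(2/r − 1/a)): v_p = √[μ(2/r₁ − 1/a_t)] = 56.581 km/s.
First burn Δv₁ = |v_p − v₁| = 8.811 km/s.
At r₂, v₂ = √(μ/r₂) = 31.164 km/s.
Transfer-orbit speed at r₂: v_a = √[μ(2/r₂ − 1/a_t)] = 24.081 km/s.
Second burn Δv₂ = |v₂ − v_a| = 7.083 km/s.
Δv = Δv₁ + Δv₂ = 8.811 + 7.083 = 15.89 km/s.

Δv = 15900 m/s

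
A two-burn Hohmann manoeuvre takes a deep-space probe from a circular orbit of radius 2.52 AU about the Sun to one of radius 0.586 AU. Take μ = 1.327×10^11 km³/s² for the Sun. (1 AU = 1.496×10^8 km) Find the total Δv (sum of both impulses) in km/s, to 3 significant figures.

Δv = 17.9 km/s

In km: r₁ = 2.52 × 1.496×10^8 = 3.76992×10^8 km; r₂ = 0.586 × 1.496×10^8 = 8.76656×10^7 km.
Transfer-ellipse semi-major axis a_t = (r₁ + r₂)/2 = (3.76992×10^8 + 8.76656×10^7)/2 = 2.323288×10^8 km.
Circular speed at r₁: v₁ = √(μ/r₁) = √(1.327×10^11/3.76992×10^8) = 18.762 km/s.
On the transfer ellipse at r₁, v² = μ(2/r − 1/a) gives v_a = √[μ(2/r₁ − 1/a_t)] = 11.525 km/s.
First burn Δv₁ = |v_a − v₁| = 7.237 km/s.
At r₂, v₂ = √(μ/r₂) = 38.91 km/s.
Transfer-orbit speed at r₂: v_p = √[μ(2/r₂ − 1/a_t)] = 49.56 km/s.
Second burn Δv₂ = |v₂ − v_p| = 10.65 km/s.
Total Δv = Δv₁ + Δv₂ = 17.89 km/s.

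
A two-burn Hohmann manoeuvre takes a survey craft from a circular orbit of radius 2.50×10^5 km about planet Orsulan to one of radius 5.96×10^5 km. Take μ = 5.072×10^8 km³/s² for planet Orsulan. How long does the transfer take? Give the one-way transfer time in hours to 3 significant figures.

t = 10.7 hours

The Hohmann ellipse has a_t = (r₁ + r₂)/2 = 4.230×10^5 km.
Half the transfer-orbit period gives t = π√(a_t³/μ) = 38380 s.
Converting: 38380 s ÷ 3600 s/hour = 10.7 hours.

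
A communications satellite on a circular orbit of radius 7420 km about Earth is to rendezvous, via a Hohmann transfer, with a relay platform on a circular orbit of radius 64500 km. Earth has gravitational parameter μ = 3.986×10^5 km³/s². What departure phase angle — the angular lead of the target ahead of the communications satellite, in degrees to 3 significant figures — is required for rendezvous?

φ = 105°

Transfer-ellipse semi-major axis a_t = (r₁ + r₂)/2 = (7420 + 64500)/2 = 35960 km.
Transfer time t = π√(a_t³/μ) = 33932 s.
The target's mean motion on its circular orbit is ω₂ = √(μ/r₂³) = 3.8542×10^-5 rad/s.
Angle swept by the target during transfer: ω₂·t = 1.3078 rad = 74.93°.
The communications satellite traverses 180° on the transfer ellipse, so the target must lead by 180° − 74.93° = 105°.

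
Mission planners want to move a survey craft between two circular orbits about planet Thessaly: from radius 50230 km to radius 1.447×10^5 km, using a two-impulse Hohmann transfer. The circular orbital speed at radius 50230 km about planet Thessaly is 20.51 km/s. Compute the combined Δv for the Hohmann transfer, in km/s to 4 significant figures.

Δv = 7.890 km/s

From the circular-orbit relation v² = μ/r at r = 50230 km: μ = v²r = (20.51)² × 50230 = 2.11298×10^7 km³/s².
Semi-major axis of the transfer orbit: a_t = (50230 + 1.447×10^5)/2 = 97465 km.
Circular speed at r₁: v₁ = √(μ/r₁) = √(2.11298×10^7/50230) = 20.510 km/s.
Transfer-orbit speed at r₁ (v² = μ(2/r − 1/a)): v_p = √[μ(2/r₁ − 1/a_t)] = 24.991 km/s.
First burn Δv₁ = |v_p − v₁| = 4.481 km/s.
Circular speed at r₂: v₂ = √(μ/r₂) = 12.084 km/s.
Transfer-orbit speed at r₂: v_a = √[μ(2/r₂ − 1/a_t)] = 8.6750 km/s.
Second burn Δv₂ = |v₂ − v_a| = 3.409 km/s.
Total Δv = Δv₁ + Δv₂ = 7.890 km/s.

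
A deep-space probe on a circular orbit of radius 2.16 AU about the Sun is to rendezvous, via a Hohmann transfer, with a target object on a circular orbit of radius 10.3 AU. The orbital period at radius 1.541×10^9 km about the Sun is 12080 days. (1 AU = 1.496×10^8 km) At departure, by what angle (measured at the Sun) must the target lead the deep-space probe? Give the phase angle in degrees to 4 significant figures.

φ = 95.33°

From Kepler's third law T² = 4π²r³/μ at r = 1.541×10^9 km, T = 12080 days = 12080 × 86400 s = 1.043712×10^9 s: μ = 4π²r³/T² = 1.32619×10^11 km³/s².
In km: r₁ = 2.16 × 1.496×10^8 = 3.23136×10^8 km; r₂ = 10.3 × 1.496×10^8 = 1.54088×10^9 km.
Semi-major axis of the transfer orbit: a_t = (3.23136×10^8 + 1.54088×10^9)/2 = 9.32008×10^8 km.
Transfer time t = π√(a_t³/μ) = 2.4546×10^8 s.
The target's mean motion on its circular orbit is ω₂ = √(μ/r₂³) = 6.0207×10^-9 rad/s.
Angle swept by the target during transfer: ω₂·t = 1.4778 rad = 84.67°.
The deep-space probe traverses 180° on the transfer ellipse, so the target must lead by 180° − 84.67° = 95.33°.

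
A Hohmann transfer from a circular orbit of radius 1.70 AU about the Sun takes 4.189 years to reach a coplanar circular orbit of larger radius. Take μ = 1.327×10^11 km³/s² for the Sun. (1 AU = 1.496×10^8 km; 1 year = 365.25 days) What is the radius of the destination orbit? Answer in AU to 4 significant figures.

In km: r₁ = 1.70 × 1.496×10^8 = 2.5432×10^8 km.
Transfer time t = 4.189 years × 365.25 × 86400 s = 1.321947864×10^8 s, and t = π√(a_t³/μ).
So a_t = (μ t²/π²)^(1/3) = (1.327×10^11 × (1.321947864×10^8)² / π²)^(1/3) = 6.1707×10^8 km.
Since a_t = (r₁ + r₂)/2, r₂ = 2a_t − r₁ = 2×6.1707×10^8 − 2.5432×10^8 = 9.7982×10^8 km.
In AU: r₂ = 9.7982×10^8 / 1.496×10^8 = 6.550 AU.

r₂ = 6.550 AU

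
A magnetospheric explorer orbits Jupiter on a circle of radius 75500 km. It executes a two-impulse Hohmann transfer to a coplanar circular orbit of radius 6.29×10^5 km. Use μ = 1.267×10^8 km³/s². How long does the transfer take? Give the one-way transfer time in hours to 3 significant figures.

t = 16.2 hours

Semi-major axis of the transfer orbit: a_t = (75500 + 6.290×10^5)/2 = 3.5225×10^5 km.
By Kepler's third law the transfer-orbit period is T = 2π√(a_t³/μ), so t = T/2 = 58350 s.
Converting: 58350 s ÷ 3600 s/hour = 16.2 hours.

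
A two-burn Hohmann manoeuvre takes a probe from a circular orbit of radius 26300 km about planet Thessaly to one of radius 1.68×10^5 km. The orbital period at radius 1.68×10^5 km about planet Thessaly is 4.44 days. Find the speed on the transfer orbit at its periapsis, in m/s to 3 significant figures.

v = 9150 m/s

From Kepler's third law T² = 4π²r³/μ at r = 1.68×10^5 km, T = 4.44 days = 4.44 × 86400 s = 3.83616×10^5 s: μ = 4π²r³/T² = 1.27202×10^6 km³/s².
Semi-major axis of the transfer orbit: a_t = (26300 + 1.680×10^5)/2 = 97150 km.
At periapsis, r = 26300 km.
From the vis-viva equation, v = √[μ(2/r − 1/a_t)] = 9.145 km/s.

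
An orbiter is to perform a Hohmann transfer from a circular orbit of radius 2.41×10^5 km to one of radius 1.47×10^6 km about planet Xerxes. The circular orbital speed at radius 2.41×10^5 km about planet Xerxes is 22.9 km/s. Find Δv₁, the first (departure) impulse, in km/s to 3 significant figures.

Δv₁ = 7.12 km/s

From the circular-orbit relation v² = μ/r at r = 2.41×10^5 km: μ = v²r = (22.9)² × 2.41×10^5 = 1.26383×10^8 km³/s².
The Hohmann ellipse has a_t = (r₁ + r₂)/2 = 8.555×10^5 km.
Circular speed at r = 2.410×10^5 km: v_c = √(μ/r) = 22.900 km/s.
Vis-viva on the transfer ellipse at r = 2.410×10^5 km gives v_t = √[μ(2/r − 1/a_t)] = 30.018 km/s.
Δv₁ = |v_t − v_c| = |30.018 − 22.900| = 7.118 km/s.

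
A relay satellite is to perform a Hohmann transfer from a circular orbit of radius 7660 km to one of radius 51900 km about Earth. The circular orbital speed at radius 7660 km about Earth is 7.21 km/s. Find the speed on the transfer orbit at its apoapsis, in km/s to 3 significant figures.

v = 1.40 km/s

From the circular-orbit relation v² = μ/r at r = 7660 km: μ = v²r = (7.21)² × 7660 = 3.98198×10^5 km³/s².
Semi-major axis of the transfer orbit: a_t = (7660 + 51900)/2 = 29780 km.
At apoapsis, r = 51900 km.
From the vis-viva equation, v = √[μ(2/r − 1/a_t)] = 1.405 km/s.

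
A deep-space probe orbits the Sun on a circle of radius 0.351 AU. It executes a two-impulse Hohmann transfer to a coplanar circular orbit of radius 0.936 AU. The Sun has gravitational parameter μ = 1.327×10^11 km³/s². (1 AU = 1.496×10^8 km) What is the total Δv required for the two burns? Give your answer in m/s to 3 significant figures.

In km: r₁ = 0.351 × 1.496×10^8 = 5.25096×10^7 km; r₂ = 0.936 × 1.496×10^8 = 1.400256×10^8 km.
The Hohmann ellipse has a_t = (r₁ + r₂)/2 = 9.62676×10^7 km.
At r₁ the circular-orbit speed is v₁ = √(μ/r₁) = 50.27 km/s.
Transfer-orbit speed at r₁ (vis-viva equation): v_p = √[μ(2/r₁ − 1/a_t)] = 60.63 km/s.
First burn Δv₁ = |v_p − v₁| = 10.36 km/s.
At r₂, v₂ = √(μ/r₂) = 30.7845 km/s.
Transfer-orbit speed at r₂: v_a = √[μ(2/r₂ − 1/a_t)] = 22.7358 km/s.
Second burn Δv₂ = |v₂ − v_a| = 8.049 km/s.
Total Δv = Δv₁ + Δv₂ = 18.41 km/s.

Δv = 18400 m/s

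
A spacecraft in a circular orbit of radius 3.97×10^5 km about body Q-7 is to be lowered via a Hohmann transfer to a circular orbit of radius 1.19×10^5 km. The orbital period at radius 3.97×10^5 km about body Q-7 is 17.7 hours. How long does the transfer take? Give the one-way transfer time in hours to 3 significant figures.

t = 4.64 hours

From Kepler's third law T² = 4π²r³/μ at r = 3.97×10^5 km, T = 17.7 hours = 17.7 × 3600 s = 63720 s: μ = 4π²r³/T² = 6.08387×10^8 km³/s².
Semi-major axis of the transfer orbit: a_t = (3.970×10^5 + 1.190×10^5)/2 = 2.580×10^5 km.
Transfer time t = π√(a_t³/μ) = π√((2.580×10^5)³ / 6.08387×10^8) = 16690 s.
Converting: 16690 s ÷ 3600 s/hour = 4.64 hours.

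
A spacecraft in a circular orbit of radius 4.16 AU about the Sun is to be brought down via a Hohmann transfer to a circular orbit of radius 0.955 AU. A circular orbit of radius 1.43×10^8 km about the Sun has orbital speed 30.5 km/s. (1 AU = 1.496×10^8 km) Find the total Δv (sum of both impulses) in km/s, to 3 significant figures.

From the circular-orbit relation v² = μ/r at r = 1.43×10^8 km: μ = v²r = (30.5)² × 1.43×10^8 = 1.33026×10^11 km³/s².
In km: r₁ = 4.16 × 1.496×10^8 = 6.22336×10^8 km; r₂ = 0.955 × 1.496×10^8 = 1.42868×10^8 km.
Transfer-ellipse semi-major axis a_t = (r₁ + r₂)/2 = (6.22336×10^8 + 1.42868×10^8)/2 = 3.82602×10^8 km.
At r₁ the circular-orbit speed is v₁ = √(μ/r₁) = 14.62 km/s.
Transfer-orbit speed at r₁ (vis-viva): v_a = √[μ(2/r₁ − 1/a_t)] = 8.934 km/s.
First burn Δv₁ = |v_a − v₁| = 5.686 km/s.
At r₂, v₂ = √(μ/r₂) = 30.514 km/s.
Transfer-orbit speed at r₂: v_p = √[μ(2/r₂ − 1/a_t)] = 38.917 km/s.
Second burn Δv₂ = |v₂ − v_p| = 8.403 km/s.
Total Δv = Δv₁ + Δv₂ = 14.09 km/s.

Δv = 14.1 km/s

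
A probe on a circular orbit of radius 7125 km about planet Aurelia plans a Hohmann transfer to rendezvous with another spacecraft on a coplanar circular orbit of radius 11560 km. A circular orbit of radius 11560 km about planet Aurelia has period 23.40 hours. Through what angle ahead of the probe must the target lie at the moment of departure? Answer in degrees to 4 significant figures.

From Kepler's third law T² = 4π²r³/μ at r = 11560 km, T = 23.40 hours = 23.40 × 3600 s = 84240 s: μ = 4π²r³/T² = 8594.02 km³/s².
Semi-major axis of the transfer orbit: a_t = (7125 + 11560)/2 = 9342.5 km.
The half-period of the transfer ellipse is t = π√(a_t³/μ) = 30600 s.
Target angular speed ω₂ = √(μ/r₂³) = 7.459×10^-5 rad/s.
Angle swept by the target during transfer: ω₂·t = 2.2825 rad = 130.78°.
The probe traverses 180° on the transfer ellipse, so the target must lead by 180° − 130.78° = 49.22°.

φ = 49.22°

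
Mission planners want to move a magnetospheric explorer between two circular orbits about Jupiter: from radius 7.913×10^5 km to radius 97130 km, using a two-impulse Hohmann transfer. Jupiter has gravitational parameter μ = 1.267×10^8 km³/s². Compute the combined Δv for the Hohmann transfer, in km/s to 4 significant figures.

Δv = 18.82 km/s

Transfer-ellipse semi-major axis a_t = (r₁ + r₂)/2 = (7.913×10^5 + 97130)/2 = 4.44215×10^5 km.
At r₁ the circular-orbit speed is v₁ = √(μ/r₁) = 12.65371 km/s.
On the transfer ellipse at r₁, vis-viva gives v_a = √[μ(2/r₁ − 1/a_t)] = 5.916949 km/s.
First burn Δv₁ = |v_a − v₁| = 6.7368 km/s.
Circular speed at r₂: v₂ = √(μ/r₂) = 36.117 km/s.
Transfer-orbit speed at r₂: v_p = √[μ(2/r₂ − 1/a_t)] = 48.204 km/s.
Second burn Δv₂ = |v₂ − v_p| = 12.087 km/s.
Δv = Δv₁ + Δv₂ = 6.7368 + 12.087 = 18.82 km/s.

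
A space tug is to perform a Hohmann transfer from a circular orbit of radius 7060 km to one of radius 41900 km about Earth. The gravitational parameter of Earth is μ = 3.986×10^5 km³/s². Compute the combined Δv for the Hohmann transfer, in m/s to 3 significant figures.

The Hohmann ellipse has a_t = (r₁ + r₂)/2 = 24480 km.
Circular speed at r₁: v₁ = √(μ/r₁) = √(3.986×10^5/7060) = 7.514 km/s.
On the transfer ellipse at r₁, vis-viva gives v_p = √[μ(2/r₁ − 1/a_t)] = 9.830 km/s.
First burn Δv₁ = |v_p − v₁| = 2.316 km/s.
Circular speed at r₂: v₂ = √(μ/r₂) = 3.084 km/s.
Transfer-orbit speed at r₂: v_a = √[μ(2/r₂ − 1/a_t)] = 1.656 km/s.
Second burn Δv₂ = |v₂ − v_a| = 1.428 km/s.
Total Δv = Δv₁ + Δv₂ = 3.744 km/s.

Δv = 3740 m/s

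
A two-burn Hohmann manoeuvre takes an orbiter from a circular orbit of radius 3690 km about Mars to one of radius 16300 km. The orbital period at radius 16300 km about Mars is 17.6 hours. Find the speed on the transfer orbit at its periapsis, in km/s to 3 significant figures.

From Kepler's third law T² = 4π²r³/μ at r = 16300 km, T = 17.6 hours = 17.6 × 3600 s = 63360 s: μ = 4π²r³/T² = 42588.5 km³/s².
Transfer-ellipse semi-major axis a_t = (r₁ + r₂)/2 = (3690 + 16300)/2 = 9995 km.
At periapsis, r = 3690 km.
Vis-viva: v = √[μ(2/r − 1/a_t)] = √[42588.5 × (2/3690 − 1/9995)] = 4.338 km/s.

v = 4.34 km/s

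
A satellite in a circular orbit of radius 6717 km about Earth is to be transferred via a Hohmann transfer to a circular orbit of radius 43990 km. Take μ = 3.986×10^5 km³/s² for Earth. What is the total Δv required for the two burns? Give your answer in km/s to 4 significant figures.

Δv = 3.904 km/s

Transfer-ellipse semi-major axis a_t = (r₁ + r₂)/2 = (6717 + 43990)/2 = 25353.5 km.
At r₁ the circular-orbit speed is v₁ = √(μ/r₁) = 7.703374 km/s.
Transfer-orbit speed at r₁ (v² = μ(2/r − 1/a)): v_p = √[μ(2/r₁ − 1/a_t)] = 10.14703 km/s.
First burn Δv₁ = |v_p − v₁| = 2.44366 km/s.
Circular speed at r₂: v₂ = √(μ/r₂) = 3.0101745 km/s.
Transfer-orbit speed at r₂: v_a = √[μ(2/r₂ − 1/a_t)] = 1.5493887 km/s.
Second burn Δv₂ = |v₂ − v_a| = 1.46079 km/s.
Δv = Δv₁ + Δv₂ = 2.44366 + 1.46079 = 3.904 km/s.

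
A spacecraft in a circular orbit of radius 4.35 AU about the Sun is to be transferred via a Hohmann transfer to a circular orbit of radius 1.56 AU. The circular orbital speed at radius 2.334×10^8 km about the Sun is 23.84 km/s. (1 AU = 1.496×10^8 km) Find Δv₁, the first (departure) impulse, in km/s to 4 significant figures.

From the circular-orbit relation v² = μ/r at r = 2.334×10^8 km: μ = v²r = (23.84)² × 2.334×10^8 = 1.32652×10^11 km³/s².
In km: r₁ = 4.35 × 1.496×10^8 = 6.5076×10^8 km; r₂ = 1.56 × 1.496×10^8 = 2.33376×10^8 km.
Semi-major axis of the transfer orbit: a_t = (6.5076×10^8 + 2.33376×10^8)/2 = 4.42068×10^8 km.
Circular speed at r = 6.5076×10^8 km: v_c = √(μ/r) = 14.2773 km/s.
Vis-viva on the transfer ellipse at r = 6.5076×10^8 km gives v_t = √[μ(2/r − 1/a_t)] = 10.3736 km/s.
Δv₁ = |v_t − v_c| = |10.3736 − 14.2773| = 3.904 km/s.

Δv₁ = 3.904 km/s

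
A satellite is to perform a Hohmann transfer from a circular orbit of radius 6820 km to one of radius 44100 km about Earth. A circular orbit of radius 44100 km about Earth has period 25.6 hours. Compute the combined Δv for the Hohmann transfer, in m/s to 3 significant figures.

Δv = 3870 m/s

From Kepler's third law T² = 4π²r³/μ at r = 44100 km, T = 25.6 hours = 25.6 × 3600 s = 92160 s: μ = 4π²r³/T² = 3.98649×10^5 km³/s².
Transfer-ellipse semi-major axis a_t = (r₁ + r₂)/2 = (6820 + 44100)/2 = 25460 km.
Circular speed at r₁: v₁ = √(μ/r₁) = √(3.98649×10^5/6820) = 7.64545 km/s.
Transfer-orbit speed at r₁ (v² = μ(2/r − 1/a)): v_p = √[μ(2/r₁ − 1/a_t)] = 10.0622 km/s.
First burn Δv₁ = |v_p − v₁| = 2.417 km/s.
At r₂, v₂ = √(μ/r₂) = 3.00660 km/s.
Transfer-orbit speed at r₂: v_a = √[μ(2/r₂ − 1/a_t)] = 1.55611 km/s.
Second burn Δv₂ = |v₂ − v_a| = 1.450 km/s.
Δv = Δv₁ + Δv₂ = 2.417 + 1.450 = 3.867 km/s.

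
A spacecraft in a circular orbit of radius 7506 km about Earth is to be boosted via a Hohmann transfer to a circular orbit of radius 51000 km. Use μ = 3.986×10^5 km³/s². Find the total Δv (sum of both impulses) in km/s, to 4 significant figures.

Δv = 3.714 km/s

The Hohmann ellipse has a_t = (r₁ + r₂)/2 = 29253 km.
Circular speed at r₁: v₁ = √(μ/r₁) = √(3.986×10^5/7506) = 7.2873 km/s.
On the transfer ellipse at r₁, v² = μ(2/r − 1/a) gives v_p = √[μ(2/r₁ − 1/a_t)] = 9.6220 km/s.
First burn Δv₁ = |v_p − v₁| = 2.3347 km/s.
Circular speed at r₂: v₂ = √(μ/r₂) = 2.79565 km/s.
Transfer-orbit speed at r₂: v_a = √[μ(2/r₂ − 1/a_t)] = 1.41613 km/s.
Second burn Δv₂ = |v₂ − v_a| = 1.3795 km/s.
Total Δv = Δv₁ + Δv₂ = 3.714 km/s.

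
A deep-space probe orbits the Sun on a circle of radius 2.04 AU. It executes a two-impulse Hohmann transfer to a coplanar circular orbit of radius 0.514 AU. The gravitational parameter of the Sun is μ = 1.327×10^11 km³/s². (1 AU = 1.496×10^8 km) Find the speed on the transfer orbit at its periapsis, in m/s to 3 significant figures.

In km: r₁ = 2.04 × 1.496×10^8 = 3.05184×10^8 km; r₂ = 0.514 × 1.496×10^8 = 7.68944×10^7 km.
The Hohmann ellipse has a_t = (r₁ + r₂)/2 = 1.910392×10^8 km.
The periapsis of the transfer ellipse is at r = 7.68944×10^7 km.
Applying v² = μ(2/r − 1/a_t): v = 52.51 km/s.

v = 52500 m/s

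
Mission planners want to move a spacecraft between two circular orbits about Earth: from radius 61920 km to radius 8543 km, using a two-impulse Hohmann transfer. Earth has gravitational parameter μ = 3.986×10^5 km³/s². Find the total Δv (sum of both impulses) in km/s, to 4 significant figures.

Δv = 3.513 km/s

Transfer-ellipse semi-major axis a_t = (r₁ + r₂)/2 = (61920 + 8543)/2 = 35231.5 km.
At r₁ the circular-orbit speed is v₁ = √(μ/r₁) = 2.537 km/s.
Transfer-orbit speed at r₁ (vis-viva): v_a = √[μ(2/r₁ − 1/a_t)] = 1.249 km/s.
First burn Δv₁ = |v_a − v₁| = 1.288 km/s.
At r₂, v₂ = √(μ/r₂) = 6.831 km/s.
Transfer-orbit speed at r₂: v_p = √[μ(2/r₂ − 1/a_t)] = 9.056 km/s.
Second burn Δv₂ = |v₂ − v_p| = 2.225 km/s.
Δv = Δv₁ + Δv₂ = 1.288 + 2.225 = 3.513 km/s.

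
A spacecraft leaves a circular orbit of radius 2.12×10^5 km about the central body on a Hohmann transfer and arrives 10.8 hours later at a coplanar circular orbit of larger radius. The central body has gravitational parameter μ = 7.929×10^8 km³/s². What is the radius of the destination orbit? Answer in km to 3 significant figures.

r₂ = 7.78×10^5 km

Transfer time t = 10.8 hours = 38880 s, and t = π√(a_t³/μ).
So a_t = (μ t²/π²)^(1/3) = (7.929×10^8 × (38880)² / π²)^(1/3) = 4.9521×10^5 km.
Since a_t = (r₁ + r₂)/2, r₂ = 2a_t − r₁ = 2×4.9521×10^5 − 2.120×10^5 = 7.7842×10^5 km.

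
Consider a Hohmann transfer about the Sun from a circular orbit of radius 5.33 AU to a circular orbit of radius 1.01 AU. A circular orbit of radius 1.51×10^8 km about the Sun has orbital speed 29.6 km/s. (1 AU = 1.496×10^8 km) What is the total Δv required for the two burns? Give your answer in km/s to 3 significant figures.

From the circular-orbit relation v² = μ/r at r = 1.51×10^8 km: μ = v²r = (29.6)² × 1.51×10^8 = 1.32300×10^11 km³/s².
In km: r₁ = 5.33 × 1.496×10^8 = 7.97368×10^8 km; r₂ = 1.01 × 1.496×10^8 = 1.51096×10^8 km.
Transfer-ellipse semi-major axis a_t = (r₁ + r₂)/2 = (7.97368×10^8 + 1.51096×10^8)/2 = 4.74232×10^8 km.
At r₁ the circular-orbit speed is v₁ = √(μ/r₁) = 12.881 km/s.
Transfer-orbit speed at r₁ (v² = μ(2/r − 1/a)): v_a = √[μ(2/r₁ − 1/a_t)] = 7.2708 km/s.
First burn Δv₁ = |v_a − v₁| = 5.610 km/s.
At r₂, v₂ = √(μ/r₂) = 29.591 km/s.
Transfer-orbit speed at r₂: v_p = √[μ(2/r₂ − 1/a_t)] = 38.370 km/s.
Second burn Δv₂ = |v₂ − v_p| = 8.779 km/s.
Δv = Δv₁ + Δv₂ = 5.610 + 8.779 = 14.39 km/s.

Δv = 14.4 km/s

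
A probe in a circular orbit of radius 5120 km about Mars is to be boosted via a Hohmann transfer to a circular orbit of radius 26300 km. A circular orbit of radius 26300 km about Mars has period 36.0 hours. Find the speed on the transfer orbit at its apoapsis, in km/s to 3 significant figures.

v = 0.728 km/s

From Kepler's third law T² = 4π²r³/μ at r = 26300 km, T = 36.0 hours = 36.0 × 3600 s = 1.296×10^5 s: μ = 4π²r³/T² = 42758.0 km³/s².
Transfer-ellipse semi-major axis a_t = (r₁ + r₂)/2 = (5120 + 26300)/2 = 15710 km.
At apoapsis, r = 26300 km.
From the vis-viva equation, v = √[μ(2/r − 1/a_t)] = 0.7279 km/s.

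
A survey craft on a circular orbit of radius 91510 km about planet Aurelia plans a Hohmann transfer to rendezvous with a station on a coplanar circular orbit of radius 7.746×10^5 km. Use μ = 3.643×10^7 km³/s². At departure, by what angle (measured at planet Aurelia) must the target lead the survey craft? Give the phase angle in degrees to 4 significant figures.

The Hohmann ellipse has a_t = (r₁ + r₂)/2 = 4.33055×10^5 km.
The half-period of the transfer ellipse is t = π√(a_t³/μ) = 1.48332×10^5 s.
Target angular speed ω₂ = √(μ/r₂³) = 8.85347×10^-6 rad/s.
Angle swept by the target during transfer: ω₂·t = 1.31325 rad = 75.24°.
The survey craft traverses 180° on the transfer ellipse, so the target must lead by 180° − 75.24° = 104.8°.

φ = 104.8°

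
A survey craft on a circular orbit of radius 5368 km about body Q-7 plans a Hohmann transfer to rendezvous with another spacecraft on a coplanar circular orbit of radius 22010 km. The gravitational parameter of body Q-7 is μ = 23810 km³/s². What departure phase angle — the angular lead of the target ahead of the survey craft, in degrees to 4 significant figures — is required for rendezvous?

φ = 91.71°

The Hohmann ellipse has a_t = (r₁ + r₂)/2 = 13689 km.
Transfer time t = π√(a_t³/μ) = 32610 s.
The target's mean motion on its circular orbit is ω₂ = √(μ/r₂³) = 4.726×10^-5 rad/s.
Angle swept by the target during transfer: ω₂·t = 1.541 rad = 88.29°.
The survey craft traverses 180° on the transfer ellipse, so the target must lead by 180° − 88.29° = 91.71°.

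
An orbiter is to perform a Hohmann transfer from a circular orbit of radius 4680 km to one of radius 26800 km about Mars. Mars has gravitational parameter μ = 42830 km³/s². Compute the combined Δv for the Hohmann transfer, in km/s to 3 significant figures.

Semi-major axis of the transfer orbit: a_t = (4680 + 26800)/2 = 15740 km.
Circular speed at r₁: v₁ = √(μ/r₁) = √(42830/4680) = 3.02518 km/s.
Transfer-orbit speed at r₁ (vis-viva equation): v_p = √[μ(2/r₁ − 1/a_t)] = 3.94745 km/s.
First burn Δv₁ = |v_p − v₁| = 0.9223 km/s.
At r₂, v₂ = √(μ/r₂) = 1.26417 km/s.
Transfer-orbit speed at r₂: v_a = √[μ(2/r₂ − 1/a_t)] = 0.689330 km/s.
Second burn Δv₂ = |v₂ − v_a| = 0.5748 km/s.
Total Δv = Δv₁ + Δv₂ = 1.497 km/s.

Δv = 1.50 km/s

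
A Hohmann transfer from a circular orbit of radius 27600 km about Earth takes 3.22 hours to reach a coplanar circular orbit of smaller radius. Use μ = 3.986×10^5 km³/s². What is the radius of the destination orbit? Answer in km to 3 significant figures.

Transfer time t = 3.22 hours = 11592 s, and t = π√(a_t³/μ).
So a_t = (μ t²/π²)^(1/3) = (3.986×10^5 × (11592)² / π²)^(1/3) = 17573 km.
Since a_t = (r₁ + r₂)/2, r₂ = 2a_t − r₁ = 2×17573 − 27600 = 7546 km.

r₂ = 7550 km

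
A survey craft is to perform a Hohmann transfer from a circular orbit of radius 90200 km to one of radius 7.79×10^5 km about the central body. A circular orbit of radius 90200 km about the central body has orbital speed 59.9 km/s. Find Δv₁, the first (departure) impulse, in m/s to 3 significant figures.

From the circular-orbit relation v² = μ/r at r = 90200 km: μ = v²r = (59.9)² × 90200 = 3.23639×10^8 km³/s².
Semi-major axis of the transfer orbit: a_t = (90200 + 7.790×10^5)/2 = 4.346×10^5 km.
Circular speed at r = 90200 km: v_c = √(μ/r) = 59.90 km/s.
Vis-viva on the transfer ellipse at r = 90200 km gives v_t = √[μ(2/r − 1/a_t)] = 80.20 km/s.
Δv₁ = |v_t − v_c| = |80.20 − 59.90| = 20.30 km/s.

Δv₁ = 20300 m/s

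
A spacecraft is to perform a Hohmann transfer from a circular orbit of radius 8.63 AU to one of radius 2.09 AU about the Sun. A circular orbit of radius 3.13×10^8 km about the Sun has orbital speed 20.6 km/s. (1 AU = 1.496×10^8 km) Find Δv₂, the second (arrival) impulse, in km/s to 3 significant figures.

Δv₂ = 5.54 km/s

From the circular-orbit relation v² = μ/r at r = 3.13×10^8 km: μ = v²r = (20.6)² × 3.13×10^8 = 1.32825×10^11 km³/s².
In km: r₁ = 8.63 × 1.496×10^8 = 1.291048×10^9 km; r₂ = 2.09 × 1.496×10^8 = 3.12664×10^8 km.
Semi-major axis of the transfer orbit: a_t = (1.291048×10^9 + 3.12664×10^8)/2 = 8.01856×10^8 km.
Circular speed at r = 3.12664×10^8 km: v_c = √(μ/r) = 20.611 km/s.
Transfer-orbit speed at the same r (vis-viva, a = a_t): v_t = √[μ(2/r − 1/a_t)] = 26.153 km/s.
Δv₂ = |v_t − v_c| = |26.153 − 20.611| = 5.542 km/s.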